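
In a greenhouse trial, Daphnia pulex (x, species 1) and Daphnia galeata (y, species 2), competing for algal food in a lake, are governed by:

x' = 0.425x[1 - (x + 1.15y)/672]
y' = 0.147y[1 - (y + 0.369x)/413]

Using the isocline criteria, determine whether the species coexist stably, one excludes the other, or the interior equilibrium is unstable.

stable coexistence

Compare the nullcline intercepts: K1/α12 = 672/1.15 = 584 > K2 = 413; K2/α21 = 413/0.369 = 1120 > K1 = 672.
Since both inequalities hold, each species can invade when rare, so the interior equilibrium is stable.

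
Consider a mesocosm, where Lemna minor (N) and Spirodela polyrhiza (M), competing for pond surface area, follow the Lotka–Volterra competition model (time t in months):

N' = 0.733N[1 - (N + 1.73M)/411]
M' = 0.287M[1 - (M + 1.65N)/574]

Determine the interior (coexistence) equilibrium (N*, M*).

Setting both brackets to zero gives the nullclines N + 1.73M = 411 and 1.65N + M = 574.
Substituting M = 574 - 1.65N into the first: N(1 - 1.73·1.65) = 411 - 1.73·574.
So N* = -582/-1.85 = 314, and then M* = 574 - 1.65·314 = 56.2.

N* ≈ 314, M* ≈ 56.2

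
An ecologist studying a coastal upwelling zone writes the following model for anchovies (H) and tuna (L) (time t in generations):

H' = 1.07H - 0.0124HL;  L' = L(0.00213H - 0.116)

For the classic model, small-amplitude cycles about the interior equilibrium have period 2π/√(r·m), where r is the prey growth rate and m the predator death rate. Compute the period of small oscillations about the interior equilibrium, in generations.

T ≈ 17.8 generations

Here r = 1.07 and m = 0.116, so r·m = 0.124.
ω = √0.124 = 0.352 per generation, hence T = 2π/ω ≈ 17.8 generations.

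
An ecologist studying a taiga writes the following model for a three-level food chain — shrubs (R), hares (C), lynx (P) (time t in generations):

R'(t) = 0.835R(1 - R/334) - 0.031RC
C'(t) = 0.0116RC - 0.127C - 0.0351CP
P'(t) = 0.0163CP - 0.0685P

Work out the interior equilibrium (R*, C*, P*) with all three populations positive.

R* ≈ 282, C* ≈ 4.2, P* ≈ 89.5

From dP/dt = 0: 0.0163C* = 0.0685, so C* = 4.2.
From dR/dt = 0: 0.835(1 - R*/334) = 0.031·4.2, giving R* = 334·(1 - 0.156) = 282.
From dC/dt = 0: 0.0116·282 - 0.127 = 0.0351P*, so P* = 3.14/0.0351 = 89.5.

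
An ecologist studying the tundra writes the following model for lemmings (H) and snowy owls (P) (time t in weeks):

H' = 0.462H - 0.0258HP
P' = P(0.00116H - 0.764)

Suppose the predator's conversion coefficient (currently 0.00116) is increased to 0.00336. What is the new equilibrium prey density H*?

At the interior fixed point, setting dP/dt = 0 with P > 0 fixes H* = (predator death rate)/(HP coefficient) — independent of the other coefficients.
With the change, H* = 0.764/0.00336 = 227; it falls from 659.

H* ≈ 227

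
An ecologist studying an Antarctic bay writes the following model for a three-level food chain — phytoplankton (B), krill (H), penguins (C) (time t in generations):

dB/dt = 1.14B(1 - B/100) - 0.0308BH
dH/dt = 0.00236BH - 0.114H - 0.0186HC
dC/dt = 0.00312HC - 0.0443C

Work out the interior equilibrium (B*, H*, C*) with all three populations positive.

From dC/dt = 0: 0.00312H* = 0.0443, so H* = 14.2.
From dB/dt = 0: 1.14(1 - B*/100) = 0.0308·14.2, giving B* = 100·(1 - 0.384) = 61.6.
From dH/dt = 0: 0.00236·61.6 - 0.114 = 0.0186C*, so C* = 0.0315/0.0186 = 1.69.

B* ≈ 61.6, H* ≈ 14.2, C* ≈ 1.69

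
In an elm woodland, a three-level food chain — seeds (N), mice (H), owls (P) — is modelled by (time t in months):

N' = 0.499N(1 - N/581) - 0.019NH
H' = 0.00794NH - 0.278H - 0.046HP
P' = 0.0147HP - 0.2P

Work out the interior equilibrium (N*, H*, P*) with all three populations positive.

N* ≈ 280, H* ≈ 13.6, P* ≈ 42.3

From dP/dt = 0: 0.0147H* = 0.2, so H* = 13.6.
From dN/dt = 0: 0.499(1 - N*/581) = 0.019·13.6, giving N* = 581·(1 - 0.518) = 280.
From dH/dt = 0: 0.00794·280 - 0.278 = 0.046P*, so P* = 1.95/0.046 = 42.3.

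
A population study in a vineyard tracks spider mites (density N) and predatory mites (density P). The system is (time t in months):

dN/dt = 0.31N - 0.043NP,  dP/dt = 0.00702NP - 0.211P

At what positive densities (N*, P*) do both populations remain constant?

N* ≈ 30.1, P* ≈ 7.21

Set dP/dt = 0 with P > 0: 0.00702N - 0.211 = 0, so N* = 0.211/0.00702 = 30.1.
Set dN/dt = 0 with N > 0: 0.31 - 0.043P = 0, so P* = 0.31/0.043 = 7.21.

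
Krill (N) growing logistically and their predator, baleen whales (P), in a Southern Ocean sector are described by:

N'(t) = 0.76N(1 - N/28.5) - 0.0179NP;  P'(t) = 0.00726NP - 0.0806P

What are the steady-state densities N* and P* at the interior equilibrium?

N* ≈ 11.1, P* ≈ 25.9

From dP/dt = 0 with P > 0: 0.00726N* = 0.0806, so N* = 11.1.
Substitute into dN/dt = 0: 0.76(1 - 11.1/28.5) = 0.0179P*.
The bracket is 0.61, giving P* = 0.464/0.0179 = 25.9.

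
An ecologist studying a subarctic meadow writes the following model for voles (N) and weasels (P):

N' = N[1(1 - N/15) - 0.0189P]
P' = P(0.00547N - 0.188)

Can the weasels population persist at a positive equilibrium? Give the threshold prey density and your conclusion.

The predator equation gives dP/dt > 0 only when N > 0.188/0.00547 = 34.4.
Without the predator, N → K = 15. Since 15 < 34.4, the predator cannot invade.

Threshold N = 34.4; K < 34.4, so no, the predator goes extinct.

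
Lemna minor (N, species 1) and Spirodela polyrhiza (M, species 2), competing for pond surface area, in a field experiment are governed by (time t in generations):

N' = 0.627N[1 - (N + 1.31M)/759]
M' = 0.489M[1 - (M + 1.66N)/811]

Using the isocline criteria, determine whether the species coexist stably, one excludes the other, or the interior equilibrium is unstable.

Compare the nullcline intercepts: K1/α12 = 759/1.31 = 579 < K2 = 811; K2/α21 = 811/1.66 = 489 < K1 = 759.
Since both are reversed, neither can invade when rare; the interior point is a saddle.

unstable coexistence (outcome depends on initial conditions)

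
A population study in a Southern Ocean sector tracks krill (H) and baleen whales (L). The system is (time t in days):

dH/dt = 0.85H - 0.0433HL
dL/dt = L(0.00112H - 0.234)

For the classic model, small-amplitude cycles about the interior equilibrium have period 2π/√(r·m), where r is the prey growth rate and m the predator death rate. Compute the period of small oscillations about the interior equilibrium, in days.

Here r = 0.85 and m = 0.234, so r·m = 0.199.
ω = √0.199 = 0.446 per day, hence T = 2π/ω ≈ 14.1 days.

T ≈ 14.1 days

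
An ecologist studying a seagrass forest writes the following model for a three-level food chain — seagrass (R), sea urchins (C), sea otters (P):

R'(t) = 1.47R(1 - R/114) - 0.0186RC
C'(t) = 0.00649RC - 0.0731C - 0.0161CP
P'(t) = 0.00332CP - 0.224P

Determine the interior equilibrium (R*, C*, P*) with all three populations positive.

R* ≈ 16.7, C* ≈ 67.5, P* ≈ 2.18

From dP/dt = 0: 0.00332C* = 0.224, so C* = 67.5.
From dR/dt = 0: 1.47(1 - R*/114) = 0.0186·67.5, giving R* = 114·(1 - 0.854) = 16.7.
From dC/dt = 0: 0.00649·16.7 - 0.0731 = 0.0161P*, so P* = 0.0351/0.0161 = 2.18.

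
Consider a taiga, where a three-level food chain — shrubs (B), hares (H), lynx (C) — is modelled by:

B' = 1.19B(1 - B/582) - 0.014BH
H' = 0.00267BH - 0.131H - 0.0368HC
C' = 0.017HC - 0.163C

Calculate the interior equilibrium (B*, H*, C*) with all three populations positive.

From dC/dt = 0: 0.017H* = 0.163, so H* = 9.59.
From dB/dt = 0: 1.19(1 - B*/582) = 0.014·9.59, giving B* = 582·(1 - 0.113) = 516.
From dH/dt = 0: 0.00267·516 - 0.131 = 0.0368C*, so C* = 1.25/0.0368 = 33.9.

B* ≈ 516, H* ≈ 9.59, C* ≈ 33.9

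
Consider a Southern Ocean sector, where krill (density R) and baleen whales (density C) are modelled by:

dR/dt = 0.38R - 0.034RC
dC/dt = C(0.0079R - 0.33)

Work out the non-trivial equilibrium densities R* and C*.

Set dC/dt = 0 with C > 0: 0.0079R - 0.33 = 0, so R* = 0.33/0.0079 = 41.8.
Set dR/dt = 0 with R > 0: 0.38 - 0.034C = 0, so C* = 0.38/0.034 = 11.2.

R* ≈ 41.8, C* ≈ 11.2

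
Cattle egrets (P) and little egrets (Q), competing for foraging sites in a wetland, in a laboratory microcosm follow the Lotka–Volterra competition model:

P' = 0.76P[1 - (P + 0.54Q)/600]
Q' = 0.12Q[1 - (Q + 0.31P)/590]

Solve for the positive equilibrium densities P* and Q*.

P* ≈ 338, Q* ≈ 485

Setting both brackets to zero gives the nullclines P + 0.54Q = 600 and 0.31P + Q = 590.
Substituting Q = 590 - 0.31P into the first: P(1 - 0.54·0.31) = 600 - 0.54·590.
So P* = 281/0.833 = 338, and then Q* = 590 - 0.31·338 = 485.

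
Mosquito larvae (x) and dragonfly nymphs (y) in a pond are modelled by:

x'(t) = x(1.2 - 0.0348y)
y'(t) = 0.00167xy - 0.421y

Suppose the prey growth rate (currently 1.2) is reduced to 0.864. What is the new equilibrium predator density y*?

At the interior fixed point, setting dx/dt = 0 with x > 0 fixes y* = (prey growth rate)/(xy coefficient) — independent of the other coefficients.
With the change, y* = 0.864/0.0348 = 24.8; it falls from 34.5.

y* ≈ 24.8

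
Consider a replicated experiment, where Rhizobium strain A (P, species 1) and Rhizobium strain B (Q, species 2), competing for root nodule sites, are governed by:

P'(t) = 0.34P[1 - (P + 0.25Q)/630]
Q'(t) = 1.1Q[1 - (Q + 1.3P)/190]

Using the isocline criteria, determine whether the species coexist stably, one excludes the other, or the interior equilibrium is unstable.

species 1 excludes species 2

Compare the nullcline intercepts: K1/α12 = 630/0.25 = 2520 > K2 = 190; K2/α21 = 190/1.3 = 146 < K1 = 630.
Since the inequalities point opposite ways, species 1 can invade but species 2 cannot.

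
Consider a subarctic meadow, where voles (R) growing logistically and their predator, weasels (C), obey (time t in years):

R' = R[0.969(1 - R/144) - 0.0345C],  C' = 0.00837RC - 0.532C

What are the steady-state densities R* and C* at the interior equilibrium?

From dC/dt = 0 with C > 0: 0.00837R* = 0.532, so R* = 63.6.
Substitute into dR/dt = 0: 0.969(1 - 63.6/144) = 0.0345C*.
The bracket is 0.559, giving C* = 0.541/0.0345 = 15.7.

R* ≈ 63.6, C* ≈ 15.7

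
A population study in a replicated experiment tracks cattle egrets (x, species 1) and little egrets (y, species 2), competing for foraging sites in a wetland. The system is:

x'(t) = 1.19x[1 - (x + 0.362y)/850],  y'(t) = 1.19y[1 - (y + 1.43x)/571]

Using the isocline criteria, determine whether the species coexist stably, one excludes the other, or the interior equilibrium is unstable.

species 1 excludes species 2

Compare the nullcline intercepts: K1/α12 = 850/0.362 = 2350 > K2 = 571; K2/α21 = 571/1.43 = 399 < K1 = 850.
Since the inequalities point opposite ways, species 1 can invade but species 2 cannot.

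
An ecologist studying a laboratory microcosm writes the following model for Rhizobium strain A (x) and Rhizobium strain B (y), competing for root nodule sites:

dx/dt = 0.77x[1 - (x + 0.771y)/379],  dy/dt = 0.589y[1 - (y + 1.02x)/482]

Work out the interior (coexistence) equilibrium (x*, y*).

Setting both brackets to zero gives the nullclines x + 0.771y = 379 and 1.02x + y = 482.
Substituting y = 482 - 1.02x into the first: x(1 - 0.771·1.02) = 379 - 0.771·482.
So x* = 7.38/0.214 = 34.5, and then y* = 482 - 1.02·34.5 = 447.

x* ≈ 34.5, y* ≈ 447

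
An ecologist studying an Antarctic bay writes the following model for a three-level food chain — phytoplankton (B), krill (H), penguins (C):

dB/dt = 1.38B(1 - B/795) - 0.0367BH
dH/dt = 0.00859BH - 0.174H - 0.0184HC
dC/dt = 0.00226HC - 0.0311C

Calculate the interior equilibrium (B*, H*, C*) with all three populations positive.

From dC/dt = 0: 0.00226H* = 0.0311, so H* = 13.8.
From dB/dt = 0: 1.38(1 - B*/795) = 0.0367·13.8, giving B* = 795·(1 - 0.366) = 504.
From dH/dt = 0: 0.00859·504 - 0.174 = 0.0184C*, so C* = 4.16/0.0184 = 226.

B* ≈ 504, H* ≈ 13.8, C* ≈ 226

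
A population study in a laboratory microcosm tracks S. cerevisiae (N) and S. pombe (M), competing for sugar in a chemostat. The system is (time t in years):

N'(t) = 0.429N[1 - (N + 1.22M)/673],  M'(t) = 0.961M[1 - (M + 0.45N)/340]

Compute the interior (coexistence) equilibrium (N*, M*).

Setting both brackets to zero gives the nullclines N + 1.22M = 673 and 0.45N + M = 340.
Substituting M = 340 - 0.45N into the first: N(1 - 1.22·0.45) = 673 - 1.22·340.
So N* = 258/0.451 = 573, and then M* = 340 - 0.45·573 = 82.4.

N* ≈ 573, M* ≈ 82.4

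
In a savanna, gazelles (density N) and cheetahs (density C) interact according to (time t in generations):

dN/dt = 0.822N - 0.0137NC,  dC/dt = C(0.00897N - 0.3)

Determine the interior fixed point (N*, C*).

Set dC/dt = 0 with C > 0: 0.00897N - 0.3 = 0, so N* = 0.3/0.00897 = 33.4.
Set dN/dt = 0 with N > 0: 0.822 - 0.0137C = 0, so C* = 0.822/0.0137 = 60.

N* ≈ 33.4, C* ≈ 60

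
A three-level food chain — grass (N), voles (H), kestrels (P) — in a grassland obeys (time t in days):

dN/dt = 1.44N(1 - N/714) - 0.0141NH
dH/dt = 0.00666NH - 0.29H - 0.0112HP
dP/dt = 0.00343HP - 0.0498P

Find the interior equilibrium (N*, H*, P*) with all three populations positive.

N* ≈ 612, H* ≈ 14.5, P* ≈ 338

From dP/dt = 0: 0.00343H* = 0.0498, so H* = 14.5.
From dN/dt = 0: 1.44(1 - N*/714) = 0.0141·14.5, giving N* = 714·(1 - 0.142) = 612.
From dH/dt = 0: 0.00666·612 - 0.29 = 0.0112P*, so P* = 3.79/0.0112 = 338.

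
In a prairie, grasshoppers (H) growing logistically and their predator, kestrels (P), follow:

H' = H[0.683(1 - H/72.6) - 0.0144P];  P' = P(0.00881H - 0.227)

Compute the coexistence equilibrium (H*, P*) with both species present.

From dP/dt = 0 with P > 0: 0.00881H* = 0.227, so H* = 25.8.
Substitute into dH/dt = 0: 0.683(1 - 25.8/72.6) = 0.0144P*.
The bracket is 0.645, giving P* = 0.441/0.0144 = 30.6.

H* ≈ 25.8, P* ≈ 30.6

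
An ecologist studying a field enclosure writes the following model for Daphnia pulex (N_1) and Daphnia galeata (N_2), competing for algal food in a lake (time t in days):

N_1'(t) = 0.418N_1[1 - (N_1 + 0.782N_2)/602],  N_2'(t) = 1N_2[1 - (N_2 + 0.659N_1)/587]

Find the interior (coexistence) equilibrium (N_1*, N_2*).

Setting both brackets to zero gives the nullclines N_1 + 0.782N_2 = 602 and 0.659N_1 + N_2 = 587.
Substituting N_2 = 587 - 0.659N_1 into the first: N_1(1 - 0.782·0.659) = 602 - 0.782·587.
So N_1* = 143/0.485 = 295, and then N_2* = 587 - 0.659·295 = 393.

N_1* ≈ 295, N_2* ≈ 393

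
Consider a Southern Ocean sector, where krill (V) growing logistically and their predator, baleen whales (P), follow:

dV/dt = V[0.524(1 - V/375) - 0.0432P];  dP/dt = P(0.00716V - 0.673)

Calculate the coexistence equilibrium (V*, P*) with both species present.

From dP/dt = 0 with P > 0: 0.00716V* = 0.673, so V* = 94.
Substitute into dV/dt = 0: 0.524(1 - 94/375) = 0.0432P*.
The bracket is 0.749, giving P* = 0.393/0.0432 = 9.09.

V* ≈ 94, P* ≈ 9.09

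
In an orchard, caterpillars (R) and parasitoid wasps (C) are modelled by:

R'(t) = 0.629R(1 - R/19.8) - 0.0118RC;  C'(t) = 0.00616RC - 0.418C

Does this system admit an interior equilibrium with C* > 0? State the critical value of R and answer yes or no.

Threshold R = 67.9; K < 67.9, so no, the predator goes extinct.

The predator equation gives dC/dt > 0 only when R > 0.418/0.00616 = 67.9.
Without the predator, R → K = 19.8. Since 19.8 < 67.9, the predator cannot invade.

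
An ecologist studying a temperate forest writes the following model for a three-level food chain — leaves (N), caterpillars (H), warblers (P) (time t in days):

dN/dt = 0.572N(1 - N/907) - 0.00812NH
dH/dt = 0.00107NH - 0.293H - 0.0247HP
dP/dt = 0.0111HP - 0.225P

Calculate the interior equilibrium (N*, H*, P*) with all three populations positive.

From dP/dt = 0: 0.0111H* = 0.225, so H* = 20.3.
From dN/dt = 0: 0.572(1 - N*/907) = 0.00812·20.3, giving N* = 907·(1 - 0.288) = 646.
From dH/dt = 0: 0.00107·646 - 0.293 = 0.0247P*, so P* = 0.398/0.0247 = 16.1.

N* ≈ 646, H* ≈ 20.3, P* ≈ 16.1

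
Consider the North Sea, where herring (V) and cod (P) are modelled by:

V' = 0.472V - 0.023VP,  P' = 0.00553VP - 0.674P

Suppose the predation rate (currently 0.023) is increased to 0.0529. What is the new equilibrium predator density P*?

P* ≈ 8.92

At the interior fixed point, setting dV/dt = 0 with V > 0 fixes P* = (prey growth rate)/(VP coefficient) — independent of the other coefficients.
With the change, P* = 0.472/0.0529 = 8.92; it falls from 20.5.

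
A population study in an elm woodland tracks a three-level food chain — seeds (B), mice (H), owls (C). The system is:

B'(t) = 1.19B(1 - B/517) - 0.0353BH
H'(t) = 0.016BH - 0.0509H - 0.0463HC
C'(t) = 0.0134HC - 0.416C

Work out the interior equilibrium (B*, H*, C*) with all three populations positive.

B* ≈ 40.9, H* ≈ 31, C* ≈ 13

From dC/dt = 0: 0.0134H* = 0.416, so H* = 31.
From dB/dt = 0: 1.19(1 - B*/517) = 0.0353·31, giving B* = 517·(1 - 0.921) = 40.9.
From dH/dt = 0: 0.016·40.9 - 0.0509 = 0.0463C*, so C* = 0.603/0.0463 = 13.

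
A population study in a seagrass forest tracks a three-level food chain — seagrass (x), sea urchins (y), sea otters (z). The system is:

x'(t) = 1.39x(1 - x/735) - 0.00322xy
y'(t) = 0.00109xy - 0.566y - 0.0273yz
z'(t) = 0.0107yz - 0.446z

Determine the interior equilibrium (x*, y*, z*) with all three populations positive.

From dz/dt = 0: 0.0107y* = 0.446, so y* = 41.7.
From dx/dt = 0: 1.39(1 - x*/735) = 0.00322·41.7, giving x* = 735·(1 - 0.0966) = 664.
From dy/dt = 0: 0.00109·664 - 0.566 = 0.0273z*, so z* = 0.158/0.0273 = 5.78.

x* ≈ 664, y* ≈ 41.7, z* ≈ 5.78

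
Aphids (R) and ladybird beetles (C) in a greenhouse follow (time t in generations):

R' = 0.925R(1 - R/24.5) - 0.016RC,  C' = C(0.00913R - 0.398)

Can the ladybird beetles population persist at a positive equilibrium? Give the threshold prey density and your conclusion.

Threshold R = 43.6; K < 43.6, so no, the predator goes extinct.

The predator equation gives dC/dt > 0 only when R > 0.398/0.00913 = 43.6.
Without the predator, R → K = 24.5. Since 24.5 < 43.6, the predator cannot invade.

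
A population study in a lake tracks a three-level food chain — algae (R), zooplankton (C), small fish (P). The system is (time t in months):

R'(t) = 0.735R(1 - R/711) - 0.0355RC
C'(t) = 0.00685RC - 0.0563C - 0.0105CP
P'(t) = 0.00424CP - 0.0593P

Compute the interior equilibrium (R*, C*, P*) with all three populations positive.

From dP/dt = 0: 0.00424C* = 0.0593, so C* = 14.
From dR/dt = 0: 0.735(1 - R*/711) = 0.0355·14, giving R* = 711·(1 - 0.676) = 231.
From dC/dt = 0: 0.00685·231 - 0.0563 = 0.0105P*, so P* = 1.52/0.0105 = 145.

R* ≈ 231, C* ≈ 14, P* ≈ 145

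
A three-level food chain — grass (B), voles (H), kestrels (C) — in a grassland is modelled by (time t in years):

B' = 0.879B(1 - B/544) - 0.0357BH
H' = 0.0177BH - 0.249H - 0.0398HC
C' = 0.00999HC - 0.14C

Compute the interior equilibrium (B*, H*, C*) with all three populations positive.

From dC/dt = 0: 0.00999H* = 0.14, so H* = 14.
From dB/dt = 0: 0.879(1 - B*/544) = 0.0357·14, giving B* = 544·(1 - 0.569) = 234.
From dH/dt = 0: 0.0177·234 - 0.249 = 0.0398C*, so C* = 3.9/0.0398 = 98.

B* ≈ 234, H* ≈ 14, C* ≈ 98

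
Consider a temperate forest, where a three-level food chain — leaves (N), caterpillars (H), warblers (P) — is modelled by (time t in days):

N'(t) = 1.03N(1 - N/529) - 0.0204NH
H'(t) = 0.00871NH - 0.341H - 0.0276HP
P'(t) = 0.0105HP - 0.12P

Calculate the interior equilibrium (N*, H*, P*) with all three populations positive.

N* ≈ 409, H* ≈ 11.4, P* ≈ 117

From dP/dt = 0: 0.0105H* = 0.12, so H* = 11.4.
From dN/dt = 0: 1.03(1 - N*/529) = 0.0204·11.4, giving N* = 529·(1 - 0.226) = 409.
From dH/dt = 0: 0.00871·409 - 0.341 = 0.0276P*, so P* = 3.22/0.0276 = 117.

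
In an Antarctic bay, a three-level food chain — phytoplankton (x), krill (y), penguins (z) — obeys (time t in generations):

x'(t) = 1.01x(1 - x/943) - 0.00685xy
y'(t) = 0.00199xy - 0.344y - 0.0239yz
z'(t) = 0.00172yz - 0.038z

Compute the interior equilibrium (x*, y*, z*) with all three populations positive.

From dz/dt = 0: 0.00172y* = 0.038, so y* = 22.1.
From dx/dt = 0: 1.01(1 - x*/943) = 0.00685·22.1, giving x* = 943·(1 - 0.15) = 802.
From dy/dt = 0: 0.00199·802 - 0.344 = 0.0239z*, so z* = 1.25/0.0239 = 52.4.

x* ≈ 802, y* ≈ 22.1, z* ≈ 52.4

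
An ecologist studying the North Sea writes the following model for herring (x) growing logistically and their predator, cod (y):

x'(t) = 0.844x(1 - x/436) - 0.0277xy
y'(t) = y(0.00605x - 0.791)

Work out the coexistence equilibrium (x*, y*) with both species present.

From dy/dt = 0 with y > 0: 0.00605x* = 0.791, so x* = 131.
Substitute into dx/dt = 0: 0.844(1 - 131/436) = 0.0277y*.
The bracket is 0.7, giving y* = 0.591/0.0277 = 21.3.

x* ≈ 131, y* ≈ 21.3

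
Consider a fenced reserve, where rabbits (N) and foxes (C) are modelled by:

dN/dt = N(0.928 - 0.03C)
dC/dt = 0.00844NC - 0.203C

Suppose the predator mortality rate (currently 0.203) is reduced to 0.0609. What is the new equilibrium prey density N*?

N* ≈ 7.22

At the interior fixed point, setting dC/dt = 0 with C > 0 fixes N* = (predator death rate)/(NC coefficient) — independent of the other coefficients.
With the change, N* = 0.0609/0.00844 = 7.22; it falls from 24.1.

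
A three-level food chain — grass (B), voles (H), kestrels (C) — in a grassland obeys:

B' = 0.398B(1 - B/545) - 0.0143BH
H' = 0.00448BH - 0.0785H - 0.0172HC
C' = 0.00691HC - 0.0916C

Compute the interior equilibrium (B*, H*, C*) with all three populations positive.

B* ≈ 285, H* ≈ 13.3, C* ≈ 69.8

From dC/dt = 0: 0.00691H* = 0.0916, so H* = 13.3.
From dB/dt = 0: 0.398(1 - B*/545) = 0.0143·13.3, giving B* = 545·(1 - 0.476) = 285.
From dH/dt = 0: 0.00448·285 - 0.0785 = 0.0172C*, so C* = 1.2/0.0172 = 69.8.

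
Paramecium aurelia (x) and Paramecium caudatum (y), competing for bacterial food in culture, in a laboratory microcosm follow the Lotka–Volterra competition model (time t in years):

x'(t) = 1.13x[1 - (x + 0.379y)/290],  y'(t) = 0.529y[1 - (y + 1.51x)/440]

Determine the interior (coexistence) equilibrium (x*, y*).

x* ≈ 288, y* ≈ 4.91

Setting both brackets to zero gives the nullclines x + 0.379y = 290 and 1.51x + y = 440.
Substituting y = 440 - 1.51x into the first: x(1 - 0.379·1.51) = 290 - 0.379·440.
So x* = 123/0.428 = 288, and then y* = 440 - 1.51·288 = 4.91.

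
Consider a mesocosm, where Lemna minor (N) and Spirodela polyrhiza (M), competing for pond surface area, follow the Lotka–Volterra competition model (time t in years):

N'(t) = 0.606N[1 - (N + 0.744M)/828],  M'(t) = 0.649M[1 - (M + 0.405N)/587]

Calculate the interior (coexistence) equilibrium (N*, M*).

Setting both brackets to zero gives the nullclines N + 0.744M = 828 and 0.405N + M = 587.
Substituting M = 587 - 0.405N into the first: N(1 - 0.744·0.405) = 828 - 0.744·587.
So N* = 391/0.699 = 560, and then M* = 587 - 0.405·560 = 360.

N* ≈ 560, M* ≈ 360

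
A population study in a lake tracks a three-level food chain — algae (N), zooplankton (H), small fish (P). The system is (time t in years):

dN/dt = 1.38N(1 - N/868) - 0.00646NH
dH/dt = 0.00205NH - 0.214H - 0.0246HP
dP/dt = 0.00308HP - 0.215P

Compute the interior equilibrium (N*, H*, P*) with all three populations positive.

N* ≈ 584, H* ≈ 69.8, P* ≈ 40

From dP/dt = 0: 0.00308H* = 0.215, so H* = 69.8.
From dN/dt = 0: 1.38(1 - N*/868) = 0.00646·69.8, giving N* = 868·(1 - 0.327) = 584.
From dH/dt = 0: 0.00205·584 - 0.214 = 0.0246P*, so P* = 0.984/0.0246 = 40.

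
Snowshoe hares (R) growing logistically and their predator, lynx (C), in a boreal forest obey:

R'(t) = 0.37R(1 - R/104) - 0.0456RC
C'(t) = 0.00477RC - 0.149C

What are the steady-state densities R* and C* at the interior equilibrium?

From dC/dt = 0 with C > 0: 0.00477R* = 0.149, so R* = 31.2.
Substitute into dR/dt = 0: 0.37(1 - 31.2/104) = 0.0456C*.
The bracket is 0.7, giving C* = 0.259/0.0456 = 5.68.

R* ≈ 31.2, C* ≈ 5.68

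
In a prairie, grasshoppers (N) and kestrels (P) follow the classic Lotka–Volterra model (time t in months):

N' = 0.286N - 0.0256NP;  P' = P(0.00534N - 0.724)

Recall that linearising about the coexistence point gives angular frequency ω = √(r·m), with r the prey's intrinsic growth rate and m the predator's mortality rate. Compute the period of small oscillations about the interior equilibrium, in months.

T ≈ 13.8 months

Here r = 0.286 and m = 0.724, so r·m = 0.207.
ω = √0.207 = 0.455 per month, hence T = 2π/ω ≈ 13.8 months.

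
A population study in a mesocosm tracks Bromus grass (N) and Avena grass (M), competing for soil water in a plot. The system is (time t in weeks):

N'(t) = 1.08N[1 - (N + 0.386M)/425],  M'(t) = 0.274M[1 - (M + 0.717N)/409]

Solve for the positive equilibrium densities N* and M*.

Setting both brackets to zero gives the nullclines N + 0.386M = 425 and 0.717N + M = 409.
Substituting M = 409 - 0.717N into the first: N(1 - 0.386·0.717) = 425 - 0.386·409.
So N* = 267/0.723 = 369, and then M* = 409 - 0.717·369 = 144.

N* ≈ 369, M* ≈ 144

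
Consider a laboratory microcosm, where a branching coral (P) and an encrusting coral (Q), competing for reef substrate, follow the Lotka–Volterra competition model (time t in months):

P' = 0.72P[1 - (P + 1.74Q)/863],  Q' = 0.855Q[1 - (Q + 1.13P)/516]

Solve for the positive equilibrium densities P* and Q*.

Setting both brackets to zero gives the nullclines P + 1.74Q = 863 and 1.13P + Q = 516.
Substituting Q = 516 - 1.13P into the first: P(1 - 1.74·1.13) = 863 - 1.74·516.
So P* = -34.8/-0.966 = 36.1, and then Q* = 516 - 1.13·36.1 = 475.

P* ≈ 36.1, Q* ≈ 475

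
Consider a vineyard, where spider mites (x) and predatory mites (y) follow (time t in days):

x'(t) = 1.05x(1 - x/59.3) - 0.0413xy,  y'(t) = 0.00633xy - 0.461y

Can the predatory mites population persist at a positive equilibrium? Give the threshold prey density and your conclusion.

The predator equation gives dy/dt > 0 only when x > 0.461/0.00633 = 72.8.
Without the predator, x → K = 59.3. Since 59.3 < 72.8, the predator cannot invade.

Threshold x = 72.8; K < 72.8, so no, the predator goes extinct.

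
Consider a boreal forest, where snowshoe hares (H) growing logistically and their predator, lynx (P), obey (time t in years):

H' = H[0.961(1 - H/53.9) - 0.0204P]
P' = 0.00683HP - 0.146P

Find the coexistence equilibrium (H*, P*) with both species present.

H* ≈ 21.4, P* ≈ 28.4

From dP/dt = 0 with P > 0: 0.00683H* = 0.146, so H* = 21.4.
Substitute into dH/dt = 0: 0.961(1 - 21.4/53.9) = 0.0204P*.
The bracket is 0.603, giving P* = 0.58/0.0204 = 28.4.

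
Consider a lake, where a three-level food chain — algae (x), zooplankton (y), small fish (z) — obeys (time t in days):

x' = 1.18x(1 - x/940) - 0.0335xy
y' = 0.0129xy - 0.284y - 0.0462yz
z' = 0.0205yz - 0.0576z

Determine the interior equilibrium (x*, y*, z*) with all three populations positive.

From dz/dt = 0: 0.0205y* = 0.0576, so y* = 2.81.
From dx/dt = 0: 1.18(1 - x*/940) = 0.0335·2.81, giving x* = 940·(1 - 0.0798) = 865.
From dy/dt = 0: 0.0129·865 - 0.284 = 0.0462z*, so z* = 10.9/0.0462 = 235.

x* ≈ 865, y* ≈ 2.81, z* ≈ 235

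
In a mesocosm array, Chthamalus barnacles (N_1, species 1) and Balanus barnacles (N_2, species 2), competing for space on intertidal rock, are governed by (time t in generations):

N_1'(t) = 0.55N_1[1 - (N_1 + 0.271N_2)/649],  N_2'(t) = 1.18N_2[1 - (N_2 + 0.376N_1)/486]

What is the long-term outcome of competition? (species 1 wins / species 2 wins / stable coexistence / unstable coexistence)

Compare the nullcline intercepts: K1/α12 = 649/0.271 = 2390 > K2 = 486; K2/α21 = 486/0.376 = 1290 > K1 = 649.
Since both inequalities hold, each species can invade when rare, so the interior equilibrium is stable.

stable coexistence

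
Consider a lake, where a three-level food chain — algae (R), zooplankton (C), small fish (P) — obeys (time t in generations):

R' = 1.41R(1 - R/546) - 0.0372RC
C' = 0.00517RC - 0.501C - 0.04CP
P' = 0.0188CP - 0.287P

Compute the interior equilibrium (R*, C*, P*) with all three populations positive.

From dP/dt = 0: 0.0188C* = 0.287, so C* = 15.3.
From dR/dt = 0: 1.41(1 - R*/546) = 0.0372·15.3, giving R* = 546·(1 - 0.403) = 326.
From dC/dt = 0: 0.00517·326 - 0.501 = 0.04P*, so P* = 1.18/0.04 = 29.6.

R* ≈ 326, C* ≈ 15.3, P* ≈ 29.6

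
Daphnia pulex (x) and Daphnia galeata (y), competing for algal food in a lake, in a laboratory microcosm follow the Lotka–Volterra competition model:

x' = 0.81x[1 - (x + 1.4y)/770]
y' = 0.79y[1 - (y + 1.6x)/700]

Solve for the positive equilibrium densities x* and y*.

x* ≈ 169, y* ≈ 429

Setting both brackets to zero gives the nullclines x + 1.4y = 770 and 1.6x + y = 700.
Substituting y = 700 - 1.6x into the first: x(1 - 1.4·1.6) = 770 - 1.4·700.
So x* = -210/-1.24 = 169, and then y* = 700 - 1.6·169 = 429.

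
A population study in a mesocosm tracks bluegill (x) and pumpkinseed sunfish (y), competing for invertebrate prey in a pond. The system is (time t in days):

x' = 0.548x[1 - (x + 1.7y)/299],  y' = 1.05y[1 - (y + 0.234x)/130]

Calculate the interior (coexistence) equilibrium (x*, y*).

Setting both brackets to zero gives the nullclines x + 1.7y = 299 and 0.234x + y = 130.
Substituting y = 130 - 0.234x into the first: x(1 - 1.7·0.234) = 299 - 1.7·130.
So x* = 78/0.602 = 130, and then y* = 130 - 0.234·130 = 99.7.

x* ≈ 130, y* ≈ 99.7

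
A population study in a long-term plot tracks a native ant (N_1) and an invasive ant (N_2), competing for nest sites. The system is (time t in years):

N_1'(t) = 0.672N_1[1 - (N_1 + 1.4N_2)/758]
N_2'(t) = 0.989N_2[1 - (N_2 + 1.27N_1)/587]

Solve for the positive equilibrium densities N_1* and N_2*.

Setting both brackets to zero gives the nullclines N_1 + 1.4N_2 = 758 and 1.27N_1 + N_2 = 587.
Substituting N_2 = 587 - 1.27N_1 into the first: N_1(1 - 1.4·1.27) = 758 - 1.4·587.
So N_1* = -63.8/-0.778 = 82, and then N_2* = 587 - 1.27·82 = 483.

N_1* ≈ 82, N_2* ≈ 483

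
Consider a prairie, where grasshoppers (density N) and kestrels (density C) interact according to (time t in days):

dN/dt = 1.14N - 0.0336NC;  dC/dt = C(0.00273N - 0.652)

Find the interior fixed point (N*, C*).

Set dC/dt = 0 with C > 0: 0.00273N - 0.652 = 0, so N* = 0.652/0.00273 = 239.
Set dN/dt = 0 with N > 0: 1.14 - 0.0336C = 0, so C* = 1.14/0.0336 = 33.9.

N* ≈ 239, C* ≈ 33.9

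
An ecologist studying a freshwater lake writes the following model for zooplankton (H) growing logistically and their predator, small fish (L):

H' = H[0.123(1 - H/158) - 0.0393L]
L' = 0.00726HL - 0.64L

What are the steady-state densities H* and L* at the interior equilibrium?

H* ≈ 88.2, L* ≈ 1.38

From dL/dt = 0 with L > 0: 0.00726H* = 0.64, so H* = 88.2.
Substitute into dH/dt = 0: 0.123(1 - 88.2/158) = 0.0393L*.
The bracket is 0.442, giving L* = 0.0544/0.0393 = 1.38.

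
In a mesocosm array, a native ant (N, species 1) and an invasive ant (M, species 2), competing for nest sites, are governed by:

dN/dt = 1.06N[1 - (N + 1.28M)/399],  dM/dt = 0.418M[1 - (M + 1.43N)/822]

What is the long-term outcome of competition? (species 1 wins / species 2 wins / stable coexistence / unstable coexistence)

Compare the nullcline intercepts: K1/α12 = 399/1.28 = 312 < K2 = 822; K2/α21 = 822/1.43 = 575 > K1 = 399.
Since the inequalities point opposite ways, species 2 can invade but species 1 cannot.

species 2 excludes species 1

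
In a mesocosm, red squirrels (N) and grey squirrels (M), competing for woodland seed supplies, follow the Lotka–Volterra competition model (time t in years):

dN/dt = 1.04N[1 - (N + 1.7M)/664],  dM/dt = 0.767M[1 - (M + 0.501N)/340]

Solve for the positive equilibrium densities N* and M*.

Setting both brackets to zero gives the nullclines N + 1.7M = 664 and 0.501N + M = 340.
Substituting M = 340 - 0.501N into the first: N(1 - 1.7·0.501) = 664 - 1.7·340.
So N* = 86/0.148 = 580, and then M* = 340 - 0.501·580 = 49.5.

N* ≈ 580, M* ≈ 49.5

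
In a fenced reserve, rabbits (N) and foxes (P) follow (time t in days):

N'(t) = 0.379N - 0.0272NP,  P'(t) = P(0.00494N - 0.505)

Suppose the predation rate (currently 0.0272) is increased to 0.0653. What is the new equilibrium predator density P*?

P* ≈ 5.8

At the interior fixed point, setting dN/dt = 0 with N > 0 fixes P* = (prey growth rate)/(NP coefficient) — independent of the other coefficients.
With the change, P* = 0.379/0.0653 = 5.8; it falls from 13.9.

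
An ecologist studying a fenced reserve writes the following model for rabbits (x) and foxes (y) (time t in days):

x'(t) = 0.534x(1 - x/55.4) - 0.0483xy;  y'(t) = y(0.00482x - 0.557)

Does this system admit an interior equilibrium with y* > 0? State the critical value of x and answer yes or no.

Threshold x = 116; K < 116, so no, the predator goes extinct.

The predator equation gives dy/dt > 0 only when x > 0.557/0.00482 = 116.
Without the predator, x → K = 55.4. Since 55.4 < 116, the predator cannot invade.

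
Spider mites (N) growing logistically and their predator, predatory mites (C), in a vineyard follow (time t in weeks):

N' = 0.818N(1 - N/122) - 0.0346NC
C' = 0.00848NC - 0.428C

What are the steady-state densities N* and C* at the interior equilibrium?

From dC/dt = 0 with C > 0: 0.00848N* = 0.428, so N* = 50.5.
Substitute into dN/dt = 0: 0.818(1 - 50.5/122) = 0.0346C*.
The bracket is 0.586, giving C* = 0.48/0.0346 = 13.9.

N* ≈ 50.5, C* ≈ 13.9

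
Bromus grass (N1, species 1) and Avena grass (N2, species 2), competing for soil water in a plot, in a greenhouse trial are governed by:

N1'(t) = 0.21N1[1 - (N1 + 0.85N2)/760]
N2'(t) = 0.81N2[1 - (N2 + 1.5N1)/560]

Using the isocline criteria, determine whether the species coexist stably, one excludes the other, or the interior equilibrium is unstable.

Compare the nullcline intercepts: K1/α12 = 760/0.85 = 894 > K2 = 560; K2/α21 = 560/1.5 = 373 < K1 = 760.
Since the inequalities point opposite ways, species 1 can invade but species 2 cannot.

species 1 excludes species 2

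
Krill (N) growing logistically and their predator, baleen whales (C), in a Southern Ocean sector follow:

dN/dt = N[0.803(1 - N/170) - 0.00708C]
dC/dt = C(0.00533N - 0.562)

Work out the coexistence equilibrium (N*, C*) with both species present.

N* ≈ 105, C* ≈ 43.1

From dC/dt = 0 with C > 0: 0.00533N* = 0.562, so N* = 105.
Substitute into dN/dt = 0: 0.803(1 - 105/170) = 0.00708C*.
The bracket is 0.38, giving C* = 0.305/0.00708 = 43.1.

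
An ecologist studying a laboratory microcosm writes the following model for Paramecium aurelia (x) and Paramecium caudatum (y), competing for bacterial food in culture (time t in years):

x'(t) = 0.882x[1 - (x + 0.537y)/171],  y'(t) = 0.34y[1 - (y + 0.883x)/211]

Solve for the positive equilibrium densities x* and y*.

x* ≈ 110, y* ≈ 114

Setting both brackets to zero gives the nullclines x + 0.537y = 171 and 0.883x + y = 211.
Substituting y = 211 - 0.883x into the first: x(1 - 0.537·0.883) = 171 - 0.537·211.
So x* = 57.7/0.526 = 110, and then y* = 211 - 0.883·110 = 114.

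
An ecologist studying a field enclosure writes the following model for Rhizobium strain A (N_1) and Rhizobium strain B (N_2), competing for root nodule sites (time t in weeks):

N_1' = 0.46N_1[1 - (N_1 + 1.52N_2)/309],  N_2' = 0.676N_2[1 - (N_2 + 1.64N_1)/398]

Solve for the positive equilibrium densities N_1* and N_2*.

Setting both brackets to zero gives the nullclines N_1 + 1.52N_2 = 309 and 1.64N_1 + N_2 = 398.
Substituting N_2 = 398 - 1.64N_1 into the first: N_1(1 - 1.52·1.64) = 309 - 1.52·398.
So N_1* = -296/-1.49 = 198, and then N_2* = 398 - 1.64·198 = 72.9.

N_1* ≈ 198, N_2* ≈ 72.9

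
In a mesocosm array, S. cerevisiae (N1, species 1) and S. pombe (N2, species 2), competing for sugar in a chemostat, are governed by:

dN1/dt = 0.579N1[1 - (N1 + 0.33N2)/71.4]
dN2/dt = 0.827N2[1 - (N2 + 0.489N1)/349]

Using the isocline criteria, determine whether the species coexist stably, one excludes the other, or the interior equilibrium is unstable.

Compare the nullcline intercepts: K1/α12 = 71.4/0.33 = 216 < K2 = 349; K2/α21 = 349/0.489 = 714 > K1 = 71.4.
Since the inequalities point opposite ways, species 2 can invade but species 1 cannot.

species 2 excludes species 1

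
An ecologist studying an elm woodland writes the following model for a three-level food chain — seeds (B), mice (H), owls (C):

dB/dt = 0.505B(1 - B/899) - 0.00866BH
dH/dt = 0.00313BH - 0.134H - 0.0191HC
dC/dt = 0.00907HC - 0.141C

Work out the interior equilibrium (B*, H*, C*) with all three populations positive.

From dC/dt = 0: 0.00907H* = 0.141, so H* = 15.5.
From dB/dt = 0: 0.505(1 - B*/899) = 0.00866·15.5, giving B* = 899·(1 - 0.267) = 659.
From dH/dt = 0: 0.00313·659 - 0.134 = 0.0191C*, so C* = 1.93/0.0191 = 101.

B* ≈ 659, H* ≈ 15.5, C* ≈ 101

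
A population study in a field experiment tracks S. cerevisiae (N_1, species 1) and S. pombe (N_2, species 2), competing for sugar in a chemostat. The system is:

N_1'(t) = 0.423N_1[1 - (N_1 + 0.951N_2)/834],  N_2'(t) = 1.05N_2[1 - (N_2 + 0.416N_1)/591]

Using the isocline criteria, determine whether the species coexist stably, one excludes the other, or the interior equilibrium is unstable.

Compare the nullcline intercepts: K1/α12 = 834/0.951 = 877 > K2 = 591; K2/α21 = 591/0.416 = 1420 > K1 = 834.
Since both inequalities hold, each species can invade when rare, so the interior equilibrium is stable.

stable coexistence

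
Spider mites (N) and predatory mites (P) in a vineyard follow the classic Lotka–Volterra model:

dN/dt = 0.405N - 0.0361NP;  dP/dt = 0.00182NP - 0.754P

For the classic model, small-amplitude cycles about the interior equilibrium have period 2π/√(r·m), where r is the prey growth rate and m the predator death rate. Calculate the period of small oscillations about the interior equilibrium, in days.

T ≈ 11.4 days

Here r = 0.405 and m = 0.754, so r·m = 0.305.
ω = √0.305 = 0.553 per day, hence T = 2π/ω ≈ 11.4 days.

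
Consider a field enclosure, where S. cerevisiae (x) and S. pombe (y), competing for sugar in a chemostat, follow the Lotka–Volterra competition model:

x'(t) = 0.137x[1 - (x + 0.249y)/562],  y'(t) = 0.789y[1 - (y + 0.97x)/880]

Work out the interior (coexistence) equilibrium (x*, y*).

x* ≈ 452, y* ≈ 441

Setting both brackets to zero gives the nullclines x + 0.249y = 562 and 0.97x + y = 880.
Substituting y = 880 - 0.97x into the first: x(1 - 0.249·0.97) = 562 - 0.249·880.
So x* = 343/0.758 = 452, and then y* = 880 - 0.97·452 = 441.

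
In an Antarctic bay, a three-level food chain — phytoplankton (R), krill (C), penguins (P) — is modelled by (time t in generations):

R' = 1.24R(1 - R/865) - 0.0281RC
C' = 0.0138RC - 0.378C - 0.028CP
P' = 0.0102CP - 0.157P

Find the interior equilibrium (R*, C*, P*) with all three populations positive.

R* ≈ 563, C* ≈ 15.4, P* ≈ 264

From dP/dt = 0: 0.0102C* = 0.157, so C* = 15.4.
From dR/dt = 0: 1.24(1 - R*/865) = 0.0281·15.4, giving R* = 865·(1 - 0.349) = 563.
From dC/dt = 0: 0.0138·563 - 0.378 = 0.028P*, so P* = 7.4/0.028 = 264.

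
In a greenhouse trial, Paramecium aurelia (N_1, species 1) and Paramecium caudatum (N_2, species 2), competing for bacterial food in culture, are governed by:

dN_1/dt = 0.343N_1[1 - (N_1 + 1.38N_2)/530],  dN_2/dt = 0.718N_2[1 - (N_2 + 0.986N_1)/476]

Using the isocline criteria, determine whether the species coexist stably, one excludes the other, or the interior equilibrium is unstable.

Compare the nullcline intercepts: K1/α12 = 530/1.38 = 384 < K2 = 476; K2/α21 = 476/0.986 = 483 < K1 = 530.
Since both are reversed, neither can invade when rare; the interior point is a saddle.

unstable coexistence (outcome depends on initial conditions)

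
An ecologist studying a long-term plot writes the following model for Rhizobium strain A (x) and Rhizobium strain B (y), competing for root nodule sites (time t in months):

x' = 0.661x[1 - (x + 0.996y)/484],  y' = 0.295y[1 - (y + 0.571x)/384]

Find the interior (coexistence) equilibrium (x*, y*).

x* ≈ 235, y* ≈ 250

Setting both brackets to zero gives the nullclines x + 0.996y = 484 and 0.571x + y = 384.
Substituting y = 384 - 0.571x into the first: x(1 - 0.996·0.571) = 484 - 0.996·384.
So x* = 102/0.431 = 235, and then y* = 384 - 0.571·235 = 250.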